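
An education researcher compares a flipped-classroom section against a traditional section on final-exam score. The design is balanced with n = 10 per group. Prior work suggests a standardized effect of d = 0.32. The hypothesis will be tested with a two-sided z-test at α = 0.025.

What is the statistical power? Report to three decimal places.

Power ≈ 0.065

Noncentrality parameter: δ = d·√(n/2) = 0.32 × √(10/2) = 0.7155
Critical value for a two-sided test at α = 0.025: z_{α/2} = 2.241.
Power = Φ(δ − 2.241) + Φ(−δ − 2.241) = Φ(-1.526) + Φ(-2.957) = 0.0635 + 0.0016 = 0.0651.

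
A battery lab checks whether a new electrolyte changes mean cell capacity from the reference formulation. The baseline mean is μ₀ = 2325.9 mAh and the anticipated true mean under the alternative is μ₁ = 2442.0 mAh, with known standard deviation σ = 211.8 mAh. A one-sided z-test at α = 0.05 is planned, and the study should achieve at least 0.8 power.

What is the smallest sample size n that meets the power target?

n = 21

Standardized effect: d = |μ₁ − μ₀| / σ = |2442.0 − 2325.9| / 211.8 = 0.5482
For power 0.8 need Φ(δ − z_{0.05}) = 0.8, so δ = z_{0.05} + z_{0.20} = 1.645 + 0.842 = 2.486.
δ = d·√n ⇒ n = (δ/d)² = (2.486 / 0.5482)² = 20.58.
Round up to the next whole unit.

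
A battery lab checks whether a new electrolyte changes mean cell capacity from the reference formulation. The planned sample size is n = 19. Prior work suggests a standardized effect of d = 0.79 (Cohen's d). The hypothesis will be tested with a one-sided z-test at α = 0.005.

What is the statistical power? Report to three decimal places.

Power ≈ 0.807

Noncentrality parameter: δ = d·√n = 0.79 × √19 = 3.4435
One-sided α = 0.005 → critical value z_{0.005} = 2.576.
Power = Φ(δ − 2.576) = Φ(0.868) = 0.8072.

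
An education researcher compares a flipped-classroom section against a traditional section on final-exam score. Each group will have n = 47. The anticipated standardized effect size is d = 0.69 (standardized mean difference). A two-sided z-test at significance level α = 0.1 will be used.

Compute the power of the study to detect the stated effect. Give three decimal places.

Power ≈ 0.955

Noncentrality parameter: δ = d·√(n/2) = 0.69 × √(47/2) = 3.3449
Critical value for a two-sided test at α = 0.1: z_{α/2} = 1.645.
Power = Φ(δ − 1.645) + Φ(−δ − 1.645) = Φ(1.700) + Φ(-4.990) = 0.9554 + 0.0000 = 0.9554.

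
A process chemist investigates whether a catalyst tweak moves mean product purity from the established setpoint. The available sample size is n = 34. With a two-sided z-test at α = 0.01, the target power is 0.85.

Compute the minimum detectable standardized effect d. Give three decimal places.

Required noncentrality: δ = z_{0.005} + z_{0.15} = 2.576 + 1.036 = 3.612.
(Lower-tail contribution to power is negligible for δ > 0.)
δ = d·√n ⇒ d = δ/√n = 3.612/√34 = 0.6195.

d ≈ 0.619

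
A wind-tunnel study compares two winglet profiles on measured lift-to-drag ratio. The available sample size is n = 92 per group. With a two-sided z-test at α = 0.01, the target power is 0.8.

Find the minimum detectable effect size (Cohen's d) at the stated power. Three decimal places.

d ≈ 0.504

Need Φ(δ − 2.576) = 0.8, so δ = 2.576 + 0.842 = 3.417.
(Lower-tail contribution to power is negligible for δ > 0.)
δ = d·√(n/2) ⇒ d = δ/√(n/2) = 3.417/√(92/2) = 0.5039.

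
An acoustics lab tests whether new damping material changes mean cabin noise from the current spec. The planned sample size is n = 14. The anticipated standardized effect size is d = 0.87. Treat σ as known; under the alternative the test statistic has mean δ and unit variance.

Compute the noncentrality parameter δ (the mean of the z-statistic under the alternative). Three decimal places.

δ ≈ 3.255

The noncentrality parameter scales effect size by the design's sample-size factor: δ = d·√n = 0.87 × √14 = 3.2552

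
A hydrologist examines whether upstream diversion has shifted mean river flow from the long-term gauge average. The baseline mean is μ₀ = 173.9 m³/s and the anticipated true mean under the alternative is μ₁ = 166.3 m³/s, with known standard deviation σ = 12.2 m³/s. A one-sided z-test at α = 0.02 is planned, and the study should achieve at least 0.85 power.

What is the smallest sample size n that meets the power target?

n = 25

Standardized effect: d = |μ₁ − μ₀| / σ = |166.3 − 173.9| / 12.2 = 0.6230
Set Φ(δ − 2.054) = 0.85; then δ − 2.054 = Φ⁻¹(0.85) = 1.036, giving δ = 3.090.
δ = d·√n ⇒ n = (δ/d)² = (3.090 / 0.6230)² = 24.61.
Rounding up, n = 25.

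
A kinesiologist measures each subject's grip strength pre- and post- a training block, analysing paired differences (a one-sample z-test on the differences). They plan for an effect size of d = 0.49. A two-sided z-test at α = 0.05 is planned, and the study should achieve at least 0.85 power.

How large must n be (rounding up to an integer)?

Set Φ(δ − 1.960) = 0.85; then δ − 1.960 = Φ⁻¹(0.85) = 1.036, giving δ = 2.996.
(For δ > 0 the lower-tail rejection region contributes negligibly to power, so the one-term inversion is standard.)
δ = d·√n ⇒ n = (δ/d)² = (2.996 / 0.49)² = 37.39.
Round up to the next whole unit.

n = 38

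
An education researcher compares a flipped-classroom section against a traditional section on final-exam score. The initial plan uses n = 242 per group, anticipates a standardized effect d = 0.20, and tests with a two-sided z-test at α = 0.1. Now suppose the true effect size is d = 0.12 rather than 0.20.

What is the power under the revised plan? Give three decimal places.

Power ≈ 0.374

With d = 0.12: δ = d·√(n/2) = 0.12 × √(242/2) = 1.3200. Critical value z_{0.05} = 1.645.
Revised power = Φ(δ − 1.645) + Φ(−δ − 1.645) = Φ(-0.325) + Φ(-2.965) = 0.3726 + 0.0015 = 0.3742.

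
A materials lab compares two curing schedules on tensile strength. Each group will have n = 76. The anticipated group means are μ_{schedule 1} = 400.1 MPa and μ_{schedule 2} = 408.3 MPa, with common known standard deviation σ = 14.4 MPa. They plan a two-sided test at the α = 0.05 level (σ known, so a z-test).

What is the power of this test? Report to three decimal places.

Standardized effect: d = |μ_{schedule 1} − μ_{schedule 2}| / σ = |400.1 − 408.3| / 14.4 = 0.5694
Noncentrality parameter: δ = d·√(n/2) = 0.5694 × √(76/2) = 3.5103
Two-sided α = 0.05 → critical value z_{0.025} = 1.960.
Power = Φ(δ − 1.960) + Φ(−δ − 1.960) = Φ(1.550) + Φ(-5.470) = 0.9395 + 0.0000 = 0.9395.

Power ≈ 0.939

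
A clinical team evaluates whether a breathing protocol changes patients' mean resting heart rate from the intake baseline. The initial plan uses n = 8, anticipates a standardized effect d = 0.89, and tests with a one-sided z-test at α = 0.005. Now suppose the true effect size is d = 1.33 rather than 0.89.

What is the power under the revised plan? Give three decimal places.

Power ≈ 0.882

With d = 1.33: δ = d·√n = 1.33 × √8 = 3.7618. Critical value z_{0.005} = 2.576.
Revised power = P(Z > 2.576 − δ) = Φ(1.186) = 0.8822.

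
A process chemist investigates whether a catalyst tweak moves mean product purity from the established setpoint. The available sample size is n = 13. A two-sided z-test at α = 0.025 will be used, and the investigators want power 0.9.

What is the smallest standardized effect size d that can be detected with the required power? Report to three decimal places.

Need Φ(δ − 2.241) = 0.9, so δ = 2.241 + 1.282 = 3.523.
(The second rejection-region term Φ(−δ − z_{α/2}) is negligible and dropped.)
δ = d·√n ⇒ d = δ/√n = 3.523/√13 = 0.9771.

d ≈ 0.977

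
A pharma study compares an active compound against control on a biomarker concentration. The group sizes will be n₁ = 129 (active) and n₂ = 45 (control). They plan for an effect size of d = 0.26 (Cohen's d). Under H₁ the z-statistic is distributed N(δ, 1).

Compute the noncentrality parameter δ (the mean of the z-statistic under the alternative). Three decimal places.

δ ≈ 1.502

The noncentrality parameter scales effect size by the design's sample-size factor: δ = d / √(1/n₁ + 1/n₂) = 0.26 / √(1/129 + 1/45) = 1.5018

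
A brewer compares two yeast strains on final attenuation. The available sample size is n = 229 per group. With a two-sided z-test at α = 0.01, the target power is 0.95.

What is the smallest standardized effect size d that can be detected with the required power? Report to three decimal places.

Need Φ(δ − 2.576) = 0.95, so δ = 2.576 + 1.645 = 4.221.
(The second rejection-region term Φ(−δ − z_{α/2}) is negligible and dropped.)
δ = d·√(n/2) ⇒ d = δ/√(n/2) = 4.221/√(229/2) = 0.3944.

d ≈ 0.394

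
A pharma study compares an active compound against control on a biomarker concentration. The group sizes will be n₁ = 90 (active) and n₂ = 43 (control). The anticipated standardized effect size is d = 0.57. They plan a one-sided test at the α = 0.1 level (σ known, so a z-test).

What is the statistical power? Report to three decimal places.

Power ≈ 0.964

Noncentrality parameter: δ = d / √(1/n₁ + 1/n₂) = 0.57 / √(1/90 + 1/43) = 3.0747
Critical value for a one-sided test at α = 0.1: z_α = 1.282.
Power = Φ(δ − 1.282) = Φ(1.793) = 0.9635.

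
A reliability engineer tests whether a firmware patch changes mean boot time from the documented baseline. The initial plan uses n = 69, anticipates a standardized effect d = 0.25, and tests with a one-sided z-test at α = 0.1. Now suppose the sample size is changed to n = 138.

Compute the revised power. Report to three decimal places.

With n = 138: δ = d·√n = 0.25 × √138 = 2.9368. Critical value z_{0.1} = 1.282.
Revised power = Φ(δ − 1.282) = Φ(1.655) = 0.9511.

Power ≈ 0.951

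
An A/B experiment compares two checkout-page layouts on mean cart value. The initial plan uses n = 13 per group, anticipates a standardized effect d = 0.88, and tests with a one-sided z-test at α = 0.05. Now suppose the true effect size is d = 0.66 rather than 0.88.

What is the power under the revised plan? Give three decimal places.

Power ≈ 0.515

With d = 0.66: δ = d·√(n/2) = 0.66 × √(13/2) = 1.6827. Critical value z_{0.05} = 1.645.
Revised power = Φ(δ − 1.645) = Φ(0.038) = 0.5151.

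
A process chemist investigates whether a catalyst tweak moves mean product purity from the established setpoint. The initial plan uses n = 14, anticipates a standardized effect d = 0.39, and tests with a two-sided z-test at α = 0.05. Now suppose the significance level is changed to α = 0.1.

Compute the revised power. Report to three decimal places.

Power ≈ 0.427

δ = d·√n = 0.39 × √14 = 1.4592 (unchanged). New critical value: z_{0.05} = 1.645.
Revised power = Φ(δ − 1.645) + Φ(−δ − 1.645) = Φ(-0.186) + Φ(-3.104) = 0.4264 + 0.0010 = 0.4273.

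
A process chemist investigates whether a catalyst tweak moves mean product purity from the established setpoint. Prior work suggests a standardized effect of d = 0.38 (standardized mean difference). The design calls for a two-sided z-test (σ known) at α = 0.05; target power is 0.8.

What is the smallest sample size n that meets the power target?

Set Φ(δ − 1.960) = 0.8; then δ − 1.960 = Φ⁻¹(0.8) = 0.842, giving δ = 2.802.
(Ignoring the negligible lower-tail rejection probability gives the usual closed-form inversion.)
δ = d·√n ⇒ n = (δ/d)² = (2.802 / 0.38)² = 54.36.
Round up to the next whole unit.

n = 55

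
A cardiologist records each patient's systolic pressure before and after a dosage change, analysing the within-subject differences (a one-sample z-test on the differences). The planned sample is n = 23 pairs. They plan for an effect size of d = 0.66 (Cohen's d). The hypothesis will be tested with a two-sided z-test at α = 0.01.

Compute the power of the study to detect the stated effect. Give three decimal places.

Power ≈ 0.722

Noncentrality parameter: δ = d·√n = 0.66 × √23 = 3.1652
Two-sided α = 0.01 → critical value z_{0.005} = 2.576.
Power = Φ(δ − 2.576) + Φ(−δ − 2.576) = Φ(0.589) + Φ(-5.741) = 0.7222 + 0.0000 = 0.7222.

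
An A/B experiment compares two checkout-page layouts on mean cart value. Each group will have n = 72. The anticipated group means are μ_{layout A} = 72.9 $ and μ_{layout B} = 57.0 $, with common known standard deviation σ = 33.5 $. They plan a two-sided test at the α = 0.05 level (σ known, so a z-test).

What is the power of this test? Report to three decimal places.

Power ≈ 0.813

Standardized effect: d = |μ_{layout A} − μ_{layout B}| / σ = |72.9 − 57.0| / 33.5 = 0.4746
Noncentrality parameter: δ = d·√(n/2) = 0.4746 × √(72/2) = 2.8478
Critical value for a two-sided test at α = 0.05: z_{α/2} = 1.960.
Power = Φ(δ − 1.960) + Φ(−δ − 1.960) = Φ(0.888) + Φ(-4.808) = 0.8127 + 0.0000 = 0.8127.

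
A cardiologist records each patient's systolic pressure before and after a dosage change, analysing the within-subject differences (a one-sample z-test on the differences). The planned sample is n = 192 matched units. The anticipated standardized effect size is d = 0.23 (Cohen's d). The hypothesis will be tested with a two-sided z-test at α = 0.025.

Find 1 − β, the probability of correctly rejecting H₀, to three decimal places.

Power ≈ 0.828

Noncentrality parameter: δ = d·√n = 0.23 × √192 = 3.1870
Critical value for a two-sided test at α = 0.025: z_{α/2} = 2.241.
Power = Φ(δ − 2.241) + Φ(−δ − 2.241) = Φ(0.946) + Φ(-5.428) = 0.8278 + 0.0000 = 0.8278.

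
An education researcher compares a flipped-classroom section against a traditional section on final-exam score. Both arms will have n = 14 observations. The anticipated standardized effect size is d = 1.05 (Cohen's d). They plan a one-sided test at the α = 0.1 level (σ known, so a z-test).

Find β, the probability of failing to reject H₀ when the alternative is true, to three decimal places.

β ≈ 0.067

Noncentrality parameter: δ = d·√(n/2) = 1.05 × √(14/2) = 2.7780
Critical value for a one-sided test at α = 0.1: z_α = 1.282.
Power = P(Z > 1.282 − δ) = Φ(1.496) = 0.9327.
Type II error: β = 1 − power = 1 − 0.9327 = 0.0673.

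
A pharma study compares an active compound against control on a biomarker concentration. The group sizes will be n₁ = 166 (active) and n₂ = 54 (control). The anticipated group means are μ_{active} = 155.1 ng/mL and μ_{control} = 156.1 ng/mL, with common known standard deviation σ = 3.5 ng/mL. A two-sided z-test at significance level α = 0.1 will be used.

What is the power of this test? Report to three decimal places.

Power ≈ 0.571

Standardized effect: d = |μ_{active} − μ_{control}| / σ = |155.1 − 156.1| / 3.5 = 0.2857
Noncentrality parameter: δ = d / √(1/n₁ + 1/n₂) = 0.2857 / √(1/166 + 1/54) = 1.8238
Critical value for a two-sided test at α = 0.1: z_{α/2} = 1.645.
Power = Φ(δ − 1.645) + Φ(−δ − 1.645) = Φ(0.179) + Φ(-3.469) = 0.5710 + 0.0003 = 0.5713.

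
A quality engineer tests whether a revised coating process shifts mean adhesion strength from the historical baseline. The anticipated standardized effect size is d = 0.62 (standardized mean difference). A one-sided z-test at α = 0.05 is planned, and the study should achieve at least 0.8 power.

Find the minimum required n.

n = 17

Set Φ(δ − 1.645) = 0.8; then δ − 1.645 = Φ⁻¹(0.8) = 0.842, giving δ = 2.486.
δ = d·√n ⇒ n = (δ/d)² = (2.486 / 0.62)² = 16.08.
Round up to the next whole unit.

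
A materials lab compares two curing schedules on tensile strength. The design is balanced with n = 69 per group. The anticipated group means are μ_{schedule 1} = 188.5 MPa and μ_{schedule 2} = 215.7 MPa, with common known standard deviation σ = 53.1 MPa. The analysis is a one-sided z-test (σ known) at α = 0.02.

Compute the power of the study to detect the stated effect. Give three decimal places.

Standardized effect: d = |μ_{schedule 1} − μ_{schedule 2}| / σ = |188.5 − 215.7| / 53.1 = 0.5122
Noncentrality parameter: δ = d·√(n/2) = 0.5122 × √(69/2) = 3.0087
Critical value for a one-sided test at α = 0.02: z_α = 2.054.
Power = Φ(δ − 2.054) = Φ(0.955) = 0.8302.

Power ≈ 0.830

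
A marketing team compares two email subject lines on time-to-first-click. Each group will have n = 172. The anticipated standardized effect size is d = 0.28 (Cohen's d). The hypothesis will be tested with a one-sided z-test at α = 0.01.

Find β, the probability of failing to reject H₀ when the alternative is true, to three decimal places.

Noncentrality parameter: δ = d·√(n/2) = 0.28 × √(172/2) = 2.5966
One-sided α = 0.01 → critical value z_{0.01} = 2.326.
Power = Φ(δ − 2.326) = Φ(0.270) = 0.6065.
Type II error: β = 1 − power = 1 − 0.6065 = 0.3935.

β ≈ 0.393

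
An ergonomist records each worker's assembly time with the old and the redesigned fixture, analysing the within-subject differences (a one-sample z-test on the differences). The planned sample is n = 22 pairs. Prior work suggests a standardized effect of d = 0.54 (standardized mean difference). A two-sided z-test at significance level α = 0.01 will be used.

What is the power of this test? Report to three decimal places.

Power ≈ 0.483

Noncentrality parameter: δ = d·√n = 0.54 × √22 = 2.5328
Two-sided α = 0.01 → critical value z_{0.005} = 2.576.
Power = Φ(δ − 2.576) + Φ(−δ − 2.576) = Φ(-0.043) + Φ(-5.109) = 0.4828 + 0.0000 = 0.4828.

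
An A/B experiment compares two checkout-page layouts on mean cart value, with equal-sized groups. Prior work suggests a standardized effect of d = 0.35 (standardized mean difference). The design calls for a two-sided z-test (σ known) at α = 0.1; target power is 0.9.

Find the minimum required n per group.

For power 0.9 need Φ(δ − z_{0.05}) = 0.9, so δ = z_{0.05} + z_{0.10} = 1.645 + 1.282 = 2.926.
(For δ > 0 the lower-tail rejection region contributes negligibly to power, so the one-term inversion is standard.)
δ = d·√(n/2) ⇒ n = 2(δ/d)² = 2 × (2.926 / 0.35)² = 139.82.
Round up to the next whole unit.

n = 140 per group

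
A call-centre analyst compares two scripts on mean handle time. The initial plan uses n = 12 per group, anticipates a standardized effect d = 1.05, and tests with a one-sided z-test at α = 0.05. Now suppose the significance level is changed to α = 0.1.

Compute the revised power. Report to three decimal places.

δ = d·√(n/2) = 1.05 × √(12/2) = 2.5720 (unchanged). New critical value: z_{0.1} = 1.282.
Revised power = P(Z > 1.282 − δ) = Φ(1.290) = 0.9015.

Power ≈ 0.902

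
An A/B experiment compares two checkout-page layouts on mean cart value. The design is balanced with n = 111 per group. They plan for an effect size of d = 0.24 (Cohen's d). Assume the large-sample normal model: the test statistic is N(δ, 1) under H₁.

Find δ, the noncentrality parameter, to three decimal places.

δ ≈ 1.788

δ = d·√(n/2) = 0.24 × √(111/2) = 1.7880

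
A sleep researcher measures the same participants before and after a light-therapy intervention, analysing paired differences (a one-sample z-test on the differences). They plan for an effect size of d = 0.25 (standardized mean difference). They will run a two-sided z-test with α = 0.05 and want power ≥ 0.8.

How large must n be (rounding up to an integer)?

Set Φ(δ − 1.960) = 0.8; then δ − 1.960 = Φ⁻¹(0.8) = 0.842, giving δ = 2.802.
(The Φ(−δ − z_{α/2}) term is vanishingly small for δ > 0 and is dropped in the standard sample-size formula.)
δ = d·√n ⇒ n = (δ/d)² = (2.802 / 0.25)² = 125.58.
Round up to the next whole unit.

n = 126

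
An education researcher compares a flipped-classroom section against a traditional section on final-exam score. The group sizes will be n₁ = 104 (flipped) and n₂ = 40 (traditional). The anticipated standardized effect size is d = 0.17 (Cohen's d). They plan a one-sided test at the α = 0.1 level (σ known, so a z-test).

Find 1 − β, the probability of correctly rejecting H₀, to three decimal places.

Power ≈ 0.357

Noncentrality parameter: δ = d / √(1/n₁ + 1/n₂) = 0.17 / √(1/104 + 1/40) = 0.9137
Critical value for a one-sided test at α = 0.1: z_α = 1.282.
Power = P(Z > 1.282 − δ) = Φ(-0.368) = 0.3565.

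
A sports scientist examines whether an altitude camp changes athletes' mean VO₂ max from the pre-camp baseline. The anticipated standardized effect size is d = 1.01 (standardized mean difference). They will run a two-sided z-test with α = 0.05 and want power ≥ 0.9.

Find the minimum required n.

n = 11

Set Φ(δ − 1.960) = 0.9; then δ − 1.960 = Φ⁻¹(0.9) = 1.282, giving δ = 3.242.
(The Φ(−δ − z_{α/2}) term is vanishingly small for δ > 0 and is dropped in the standard sample-size formula.)
δ = d·√n ⇒ n = (δ/d)² = (3.242 / 1.01)² = 10.30.
Round up to the next whole unit.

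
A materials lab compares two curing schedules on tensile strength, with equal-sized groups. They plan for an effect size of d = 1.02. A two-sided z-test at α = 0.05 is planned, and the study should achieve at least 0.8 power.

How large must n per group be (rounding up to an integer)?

For power 0.8 need Φ(δ − z_{0.025}) = 0.8, so δ = z_{0.025} + z_{0.20} = 1.960 + 0.842 = 2.802.
(Ignoring the negligible lower-tail rejection probability gives the usual closed-form inversion.)
δ = d·√(n/2) ⇒ n = 2(δ/d)² = 2 × (2.802 / 1.02)² = 15.09.
Rounding up, n = 16 per group.

n = 16 per group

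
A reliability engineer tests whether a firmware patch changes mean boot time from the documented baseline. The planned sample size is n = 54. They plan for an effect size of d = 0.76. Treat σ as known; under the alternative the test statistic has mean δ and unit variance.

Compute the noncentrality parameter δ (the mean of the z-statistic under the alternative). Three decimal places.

δ ≈ 5.585

The noncentrality parameter scales effect size by the design's sample-size factor: δ = d·√n = 0.76 × √54 = 5.5848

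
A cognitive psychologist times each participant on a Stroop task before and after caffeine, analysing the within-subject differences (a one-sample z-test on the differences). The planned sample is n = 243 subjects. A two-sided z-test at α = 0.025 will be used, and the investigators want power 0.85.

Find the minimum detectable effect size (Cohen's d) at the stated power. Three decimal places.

Required noncentrality: δ = z_{0.0125} + z_{0.15} = 2.241 + 1.036 = 3.278.
(The second rejection-region term Φ(−δ − z_{α/2}) is negligible and dropped.)
δ = d·√n ⇒ d = δ/√n = 3.278/√243 = 0.2103.

d ≈ 0.210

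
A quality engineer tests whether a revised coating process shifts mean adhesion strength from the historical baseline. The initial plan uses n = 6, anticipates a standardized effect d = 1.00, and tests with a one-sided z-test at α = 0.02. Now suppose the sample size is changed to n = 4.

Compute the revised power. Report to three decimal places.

With n = 4: δ = d·√n = 1.00 × √4 = 2.0000. Critical value z_{0.02} = 2.054.
Revised power = P(Z > 2.054 − δ) = Φ(-0.054) = 0.4786.

Power ≈ 0.479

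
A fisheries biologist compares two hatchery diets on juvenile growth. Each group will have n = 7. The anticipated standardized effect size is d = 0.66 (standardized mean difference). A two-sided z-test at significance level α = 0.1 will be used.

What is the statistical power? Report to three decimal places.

Power ≈ 0.343

Noncentrality parameter: δ = d·√(n/2) = 0.66 × √(7/2) = 1.2347
Two-sided α = 0.1 → critical value z_{0.05} = 1.645.
Power = Φ(δ − 1.645) + Φ(−δ − 1.645) = Φ(-0.410) + Φ(-2.880) = 0.3409 + 0.0020 = 0.3429.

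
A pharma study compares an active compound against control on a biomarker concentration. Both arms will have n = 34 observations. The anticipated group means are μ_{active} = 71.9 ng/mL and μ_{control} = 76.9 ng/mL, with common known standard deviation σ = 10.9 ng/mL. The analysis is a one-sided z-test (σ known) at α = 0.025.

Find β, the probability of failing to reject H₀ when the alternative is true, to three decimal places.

Standardized effect: d = |μ_{active} − μ_{control}| / σ = |71.9 − 76.9| / 10.9 = 0.4587
Noncentrality parameter: δ = d·√(n/2) = 0.4587 × √(34/2) = 1.8913
Critical value for a one-sided test at α = 0.025: z_α = 1.960.
Power = P(Z > 1.960 − δ) = Φ(-0.069) = 0.4726.
Type II error: β = 1 − power = 1 − 0.4726 = 0.5274.

β ≈ 0.527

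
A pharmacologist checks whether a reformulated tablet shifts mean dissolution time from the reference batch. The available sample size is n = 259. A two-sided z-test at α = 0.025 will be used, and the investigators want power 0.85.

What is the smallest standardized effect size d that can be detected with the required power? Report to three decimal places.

d ≈ 0.204

Need Φ(δ − 2.241) = 0.85, so δ = 2.241 + 1.036 = 3.278.
(The second rejection-region term Φ(−δ − z_{α/2}) is negligible and dropped.)
δ = d·√n ⇒ d = δ/√n = 3.278/√259 = 0.2037.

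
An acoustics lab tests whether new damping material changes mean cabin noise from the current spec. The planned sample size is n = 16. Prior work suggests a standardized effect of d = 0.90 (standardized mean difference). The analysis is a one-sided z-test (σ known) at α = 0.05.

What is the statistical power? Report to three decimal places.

Power ≈ 0.975

Noncentrality parameter: δ = d·√n = 0.90 × √16 = 3.6000
Critical value for a one-sided test at α = 0.05: z_α = 1.645.
Power = P(Z > 1.645 − δ) = Φ(1.955) = 0.9747.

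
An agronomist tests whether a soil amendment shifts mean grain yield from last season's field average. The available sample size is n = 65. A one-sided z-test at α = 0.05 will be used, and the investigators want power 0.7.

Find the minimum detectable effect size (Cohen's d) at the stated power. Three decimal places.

d ≈ 0.269

Need Φ(δ − 1.645) = 0.7, so δ = 1.645 + 0.524 = 2.169.
δ = d·√n ⇒ d = δ/√n = 2.169/√65 = 0.2691.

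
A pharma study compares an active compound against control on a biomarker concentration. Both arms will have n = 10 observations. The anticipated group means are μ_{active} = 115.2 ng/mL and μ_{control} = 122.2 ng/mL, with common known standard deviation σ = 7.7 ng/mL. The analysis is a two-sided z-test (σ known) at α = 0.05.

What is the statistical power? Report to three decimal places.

Power ≈ 0.529

Standardized effect: d = |μ_{active} − μ_{control}| / σ = |115.2 − 122.2| / 7.7 = 0.9091
Noncentrality parameter: δ = d·√(n/2) = 0.9091 × √(10/2) = 2.0328
Two-sided α = 0.05 → critical value z_{0.025} = 1.960.
Power = Φ(δ − 1.960) + Φ(−δ − 1.960) = Φ(0.073) + Φ(-3.993) = 0.5290 + 0.0000 = 0.5291.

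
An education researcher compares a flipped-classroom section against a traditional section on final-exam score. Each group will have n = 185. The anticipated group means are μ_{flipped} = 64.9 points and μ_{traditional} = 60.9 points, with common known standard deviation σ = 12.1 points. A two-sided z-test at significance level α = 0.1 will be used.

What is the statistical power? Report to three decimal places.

Power ≈ 0.938

Standardized effect: d = |μ_{flipped} − μ_{traditional}| / σ = |64.9 − 60.9| / 12.1 = 0.3306
Noncentrality parameter: δ = d·√(n/2) = 0.3306 × √(185/2) = 3.1794
Two-sided α = 0.1 → critical value z_{0.05} = 1.645.
Power = Φ(δ − 1.645) + Φ(−δ − 1.645) = Φ(1.535) + Φ(-4.824) = 0.9376 + 0.0000 = 0.9376.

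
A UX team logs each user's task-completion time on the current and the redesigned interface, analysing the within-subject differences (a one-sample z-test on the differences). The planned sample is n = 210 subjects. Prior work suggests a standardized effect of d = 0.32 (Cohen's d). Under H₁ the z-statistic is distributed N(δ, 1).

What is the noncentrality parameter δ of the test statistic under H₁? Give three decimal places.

δ ≈ 4.637

δ = d·√n = 0.32 × √210 = 4.6372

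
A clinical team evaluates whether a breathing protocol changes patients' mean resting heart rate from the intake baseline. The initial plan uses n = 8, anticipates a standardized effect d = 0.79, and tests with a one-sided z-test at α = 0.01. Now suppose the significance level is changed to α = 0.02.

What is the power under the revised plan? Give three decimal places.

δ = d·√n = 0.79 × √8 = 2.2345 (unchanged). New critical value: z_{0.02} = 2.054.
Revised power = P(Z > 2.054 − δ) = Φ(0.181) = 0.5717.

Power ≈ 0.572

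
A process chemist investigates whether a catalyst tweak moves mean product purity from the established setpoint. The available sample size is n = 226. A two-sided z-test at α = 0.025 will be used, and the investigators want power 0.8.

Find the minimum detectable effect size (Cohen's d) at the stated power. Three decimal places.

d ≈ 0.205

Required noncentrality: δ = z_{0.0125} + z_{0.20} = 2.241 + 0.842 = 3.083.
(The second rejection-region term Φ(−δ − z_{α/2}) is negligible and dropped.)
δ = d·√n ⇒ d = δ/√n = 3.083/√226 = 0.2051.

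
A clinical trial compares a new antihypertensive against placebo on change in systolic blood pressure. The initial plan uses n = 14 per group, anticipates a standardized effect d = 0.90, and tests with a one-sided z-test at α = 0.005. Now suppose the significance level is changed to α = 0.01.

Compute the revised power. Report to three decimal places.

Power ≈ 0.522

δ = d·√(n/2) = 0.90 × √(14/2) = 2.3812 (unchanged). New critical value: z_{0.01} = 2.326.
Revised power = Φ(δ − 2.326) = Φ(0.055) = 0.5219.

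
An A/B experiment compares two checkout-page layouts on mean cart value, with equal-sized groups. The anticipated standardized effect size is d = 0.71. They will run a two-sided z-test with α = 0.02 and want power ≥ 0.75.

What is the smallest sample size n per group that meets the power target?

Set Φ(δ − 2.326) = 0.75; then δ − 2.326 = Φ⁻¹(0.75) = 0.674, giving δ = 3.001.
(Ignoring the negligible lower-tail rejection probability gives the usual closed-form inversion.)
δ = d·√(n/2) ⇒ n = 2(δ/d)² = 2 × (3.001 / 0.71)² = 35.73.
Round up to the next whole unit.

n = 36 per group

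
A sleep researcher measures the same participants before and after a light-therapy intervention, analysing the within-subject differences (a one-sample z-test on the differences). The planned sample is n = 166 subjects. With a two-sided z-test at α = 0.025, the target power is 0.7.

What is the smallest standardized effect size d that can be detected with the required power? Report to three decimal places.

Need Φ(δ − 2.241) = 0.7, so δ = 2.241 + 0.524 = 2.766.
(The second rejection-region term Φ(−δ − z_{α/2}) is negligible and dropped.)
δ = d·√n ⇒ d = δ/√n = 2.766/√166 = 0.2147.

d ≈ 0.215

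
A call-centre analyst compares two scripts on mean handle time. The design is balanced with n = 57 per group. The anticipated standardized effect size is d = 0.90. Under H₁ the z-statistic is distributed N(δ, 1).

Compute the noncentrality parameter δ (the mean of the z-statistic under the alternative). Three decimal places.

δ ≈ 4.805

δ = d·√(n/2) = 0.90 × √(57/2) = 4.8047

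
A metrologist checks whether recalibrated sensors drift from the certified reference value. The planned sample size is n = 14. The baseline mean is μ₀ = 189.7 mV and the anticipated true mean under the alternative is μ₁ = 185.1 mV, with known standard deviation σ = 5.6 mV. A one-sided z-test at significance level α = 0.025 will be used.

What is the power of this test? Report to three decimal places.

Power ≈ 0.867

Standardized effect: d = |μ₁ − μ₀| / σ = |185.1 − 189.7| / 5.6 = 0.8214
Noncentrality parameter: δ = d·√n = 0.8214 × √14 = 3.0735
Critical value for a one-sided test at α = 0.025: z_α = 1.960.
Power = Φ(δ − 1.960) = Φ(1.114) = 0.8673.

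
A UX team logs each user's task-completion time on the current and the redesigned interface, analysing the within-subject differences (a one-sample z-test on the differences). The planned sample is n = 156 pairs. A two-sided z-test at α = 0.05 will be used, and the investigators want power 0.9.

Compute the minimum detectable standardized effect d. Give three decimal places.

Required noncentrality: δ = z_{0.025} + z_{0.10} = 1.960 + 1.282 = 3.242.
(Lower-tail contribution to power is negligible for δ > 0.)
δ = d·√n ⇒ d = δ/√n = 3.242/√156 = 0.2595.

d ≈ 0.260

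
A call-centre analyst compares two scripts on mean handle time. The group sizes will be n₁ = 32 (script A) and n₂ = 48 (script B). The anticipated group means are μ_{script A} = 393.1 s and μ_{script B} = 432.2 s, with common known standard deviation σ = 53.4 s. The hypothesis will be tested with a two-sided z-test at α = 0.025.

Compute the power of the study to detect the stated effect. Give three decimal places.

Standardized effect: d = |μ_{script A} − μ_{script B}| / σ = |393.1 − 432.2| / 53.4 = 0.7322
Noncentrality parameter: δ = d / √(1/n₁ + 1/n₂) = 0.7322 / √(1/32 + 1/48) = 3.2084
Critical value for a two-sided test at α = 0.025: z_{α/2} = 2.241.
Power = Φ(δ − 2.241) + Φ(−δ − 2.241) = Φ(0.967) + Φ(-5.450) = 0.8332 + 0.0000 = 0.8332.

Power ≈ 0.833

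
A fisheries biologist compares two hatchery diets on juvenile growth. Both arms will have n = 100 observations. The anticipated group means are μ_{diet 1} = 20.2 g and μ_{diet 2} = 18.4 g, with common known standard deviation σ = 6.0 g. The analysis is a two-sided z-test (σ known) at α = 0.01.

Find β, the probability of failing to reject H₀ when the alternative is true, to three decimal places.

Standardized effect: d = |μ_{diet 1} − μ_{diet 2}| / σ = |20.2 − 18.4| / 6.0 = 0.3000
Noncentrality parameter: δ = d·√(n/2) = 0.3000 × √(100/2) = 2.1213
Critical value for a two-sided test at α = 0.01: z_{α/2} = 2.576.
Power = Φ(δ − 2.576) + Φ(−δ − 2.576) = Φ(-0.455) + Φ(-4.697) = 0.3247 + 0.0000 = 0.3247.
Type II error: β = 1 − power = 1 − 0.3247 = 0.6753.

β ≈ 0.675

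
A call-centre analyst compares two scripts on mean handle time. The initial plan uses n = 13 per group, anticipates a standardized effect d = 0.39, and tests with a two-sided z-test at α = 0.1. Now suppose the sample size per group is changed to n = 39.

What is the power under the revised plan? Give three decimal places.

With n = 39 per group: δ = d·√(n/2) = 0.39 × √(39/2) = 1.7222. Critical value z_{0.05} = 1.645.
Revised power = Φ(δ − 1.645) + Φ(−δ − 1.645) = Φ(0.077) + Φ(-3.367) = 0.5308 + 0.0004 = 0.5312.

Power ≈ 0.531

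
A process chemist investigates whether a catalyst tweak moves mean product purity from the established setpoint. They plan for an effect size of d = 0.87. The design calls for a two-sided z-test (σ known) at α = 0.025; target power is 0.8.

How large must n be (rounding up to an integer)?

n = 13

For power 0.8 need Φ(δ − z_{0.0125}) = 0.8, so δ = z_{0.0125} + z_{0.20} = 2.241 + 0.842 = 3.083.
(Ignoring the negligible lower-tail rejection probability gives the usual closed-form inversion.)
δ = d·√n ⇒ n = (δ/d)² = (3.083 / 0.87)² = 12.56.
Round up to the next whole unit.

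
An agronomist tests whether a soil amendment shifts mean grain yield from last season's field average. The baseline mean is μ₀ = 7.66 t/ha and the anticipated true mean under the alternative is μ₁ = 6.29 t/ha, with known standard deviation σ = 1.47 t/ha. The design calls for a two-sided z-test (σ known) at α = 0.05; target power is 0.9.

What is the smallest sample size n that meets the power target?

n = 13

Standardized effect: d = |μ₁ − μ₀| / σ = |6.29 − 7.66| / 1.47 = 0.9320
Set Φ(δ − 1.960) = 0.9; then δ − 1.960 = Φ⁻¹(0.9) = 1.282, giving δ = 3.242.
(For δ > 0 the lower-tail rejection region contributes negligibly to power, so the one-term inversion is standard.)
δ = d·√n ⇒ n = (δ/d)² = (3.242 / 0.9320)² = 12.10.
Round up to the next whole unit.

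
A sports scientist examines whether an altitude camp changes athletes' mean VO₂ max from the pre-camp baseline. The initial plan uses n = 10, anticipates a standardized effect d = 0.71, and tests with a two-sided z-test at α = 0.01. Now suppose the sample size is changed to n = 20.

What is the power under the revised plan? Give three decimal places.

With n = 20: δ = d·√n = 0.71 × √20 = 3.1752. Critical value z_{0.005} = 2.576.
Revised power = Φ(δ − 2.576) + Φ(−δ − 2.576) = Φ(0.599) + Φ(-5.751) = 0.7255 + 0.0000 = 0.7255.

Power ≈ 0.726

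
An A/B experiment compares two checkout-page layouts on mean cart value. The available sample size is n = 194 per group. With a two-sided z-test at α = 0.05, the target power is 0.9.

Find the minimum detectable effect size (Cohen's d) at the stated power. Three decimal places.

d ≈ 0.329

Need Φ(δ − 1.960) = 0.9, so δ = 1.960 + 1.282 = 3.242.
(Lower-tail contribution to power is negligible for δ > 0.)
δ = d·√(n/2) ⇒ d = δ/√(n/2) = 3.242/√(194/2) = 0.3291.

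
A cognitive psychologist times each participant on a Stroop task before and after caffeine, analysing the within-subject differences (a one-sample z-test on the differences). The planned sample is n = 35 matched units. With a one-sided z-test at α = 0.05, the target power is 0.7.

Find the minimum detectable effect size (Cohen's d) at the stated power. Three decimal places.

Required noncentrality: δ = z_{0.05} + z_{0.30} = 1.645 + 0.524 = 2.169.
δ = d·√n ⇒ d = δ/√n = 2.169/√35 = 0.3667.

d ≈ 0.367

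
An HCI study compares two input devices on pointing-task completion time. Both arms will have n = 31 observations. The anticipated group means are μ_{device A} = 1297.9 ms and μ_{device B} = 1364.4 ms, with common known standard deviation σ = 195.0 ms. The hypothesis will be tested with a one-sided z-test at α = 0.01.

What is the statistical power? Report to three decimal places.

Standardized effect: d = |μ_{device A} − μ_{device B}| / σ = |1297.9 − 1364.4| / 195.0 = 0.3410
Noncentrality parameter: δ = d·√(n/2) = 0.3410 × √(31/2) = 1.3426
Critical value for a one-sided test at α = 0.01: z_α = 2.326.
Power = P(Z > 2.326 − δ) = Φ(-0.984) = 0.1626.

Power ≈ 0.163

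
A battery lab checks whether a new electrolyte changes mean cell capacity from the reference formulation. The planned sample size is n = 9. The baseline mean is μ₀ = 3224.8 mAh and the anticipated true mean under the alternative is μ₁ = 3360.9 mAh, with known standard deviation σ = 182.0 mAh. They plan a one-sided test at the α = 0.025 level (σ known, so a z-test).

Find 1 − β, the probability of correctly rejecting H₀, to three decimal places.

Standardized effect: d = |μ₁ − μ₀| / σ = |3360.9 − 3224.8| / 182.0 = 0.7478
Noncentrality parameter: δ = d·√n = 0.7478 × √9 = 2.2434
One-sided α = 0.025 → critical value z_{0.025} = 1.960.
Power = Φ(δ − 1.960) = Φ(0.283) = 0.6116.

Power ≈ 0.612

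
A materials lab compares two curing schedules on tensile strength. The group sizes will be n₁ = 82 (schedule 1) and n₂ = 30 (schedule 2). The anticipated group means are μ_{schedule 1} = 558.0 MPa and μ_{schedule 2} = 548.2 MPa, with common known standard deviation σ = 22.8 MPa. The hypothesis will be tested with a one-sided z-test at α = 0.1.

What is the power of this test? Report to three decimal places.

Standardized effect: d = |μ_{schedule 1} − μ_{schedule 2}| / σ = |558.0 − 548.2| / 22.8 = 0.4298
Noncentrality parameter: δ = d / √(1/n₁ + 1/n₂) = 0.4298 / √(1/82 + 1/30) = 2.0144
One-sided α = 0.1 → critical value z_{0.1} = 1.282.
Power = P(Z > 1.282 − δ) = Φ(0.733) = 0.7682.

Power ≈ 0.768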